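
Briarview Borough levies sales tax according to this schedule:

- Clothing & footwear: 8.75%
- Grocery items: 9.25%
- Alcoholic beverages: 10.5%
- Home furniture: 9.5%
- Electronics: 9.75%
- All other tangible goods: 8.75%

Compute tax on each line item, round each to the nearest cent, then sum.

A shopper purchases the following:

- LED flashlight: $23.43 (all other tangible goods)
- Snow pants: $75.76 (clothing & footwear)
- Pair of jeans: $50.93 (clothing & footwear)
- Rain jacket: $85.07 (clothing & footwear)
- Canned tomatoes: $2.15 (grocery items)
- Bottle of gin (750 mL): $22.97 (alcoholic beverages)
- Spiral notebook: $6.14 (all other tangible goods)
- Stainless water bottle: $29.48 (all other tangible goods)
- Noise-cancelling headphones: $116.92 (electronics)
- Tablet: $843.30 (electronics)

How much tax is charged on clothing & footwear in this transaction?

$18.53

Snow pants $75.76: clothing & footwear → 8.75% → $6.63
Pair of jeans $50.93: clothing & footwear → 8.75% → $4.46
Rain jacket $85.07: clothing & footwear → 8.75% → $7.44
Tax on clothing & footwear = $6.63 + $4.46 + $7.44 = $18.53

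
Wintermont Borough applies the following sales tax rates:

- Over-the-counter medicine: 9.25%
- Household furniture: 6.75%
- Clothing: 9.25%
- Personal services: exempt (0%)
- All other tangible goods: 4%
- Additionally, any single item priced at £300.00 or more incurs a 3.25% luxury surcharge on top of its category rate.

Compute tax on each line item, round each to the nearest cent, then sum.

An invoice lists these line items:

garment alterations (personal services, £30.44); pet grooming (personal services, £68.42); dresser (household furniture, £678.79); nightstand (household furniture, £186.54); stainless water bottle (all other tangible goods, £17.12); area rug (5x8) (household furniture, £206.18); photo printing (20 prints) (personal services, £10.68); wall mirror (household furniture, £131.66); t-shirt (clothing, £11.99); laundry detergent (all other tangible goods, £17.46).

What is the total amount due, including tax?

£1465.05

Garment alterations £30.44: personal services → 0% → £0.00
Pet grooming £68.42: personal services → 0% → £0.00
Dresser £678.79: household furniture → 6.75% + 3.25% surcharge = 10% → £67.88
Nightstand £186.54: household furniture → 6.75% → £12.59
Stainless water bottle £17.12: all other tangible goods → 4% → £0.68
Area rug (5x8) £206.18: household furniture → 6.75% → £13.92
Photo printing (20 prints) £10.68: personal services → 0% → £0.00
Wall mirror £131.66: household furniture → 6.75% → £8.89
T-shirt £11.99: clothing → 9.25% → £1.11
Laundry detergent £17.46: all other tangible goods → 4% → £0.70
Subtotal = £1359.28; tax = £105.77; total due = £1465.05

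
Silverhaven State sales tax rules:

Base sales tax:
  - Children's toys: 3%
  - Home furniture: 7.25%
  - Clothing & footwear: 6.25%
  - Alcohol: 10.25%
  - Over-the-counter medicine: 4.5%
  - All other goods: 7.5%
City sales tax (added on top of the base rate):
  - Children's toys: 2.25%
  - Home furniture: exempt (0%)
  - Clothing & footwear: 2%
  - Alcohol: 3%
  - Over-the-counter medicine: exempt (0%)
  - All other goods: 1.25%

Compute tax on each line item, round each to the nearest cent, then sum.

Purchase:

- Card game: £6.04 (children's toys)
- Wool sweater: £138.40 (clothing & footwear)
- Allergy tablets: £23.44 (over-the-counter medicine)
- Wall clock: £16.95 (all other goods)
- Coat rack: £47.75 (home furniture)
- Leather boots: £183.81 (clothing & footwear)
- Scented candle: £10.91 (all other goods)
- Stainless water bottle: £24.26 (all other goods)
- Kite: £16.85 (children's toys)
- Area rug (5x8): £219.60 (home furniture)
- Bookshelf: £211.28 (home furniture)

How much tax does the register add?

Card game £6.04: children's toys → 3% + 2.25% city = 5.25% → £0.32
Wool sweater £138.40: clothing & footwear → 6.25% + 2% city = 8.25% → £11.42
Allergy tablets £23.44: over-the-counter medicine → 4.5% + 0% city = 4.5% → £1.05
Wall clock £16.95: all other goods → 7.5% + 1.25% city = 8.75% → £1.48
Coat rack £47.75: home furniture → 7.25% + 0% city = 7.25% → £3.46
Leather boots £183.81: clothing & footwear → 6.25% + 2% city = 8.25% → £15.16
Scented candle £10.91: all other goods → 7.5% + 1.25% city = 8.75% → £0.95
Stainless water bottle £24.26: all other goods → 7.5% + 1.25% city = 8.75% → £2.12
Kite £16.85: children's toys → 3% + 2.25% city = 5.25% → £0.88
Area rug (5x8) £219.60: home furniture → 7.25% + 0% city = 7.25% → £15.92
Bookshelf £211.28: home furniture → 7.25% + 0% city = 7.25% → £15.32
Total tax = £0.32 + £11.42 + £1.05 + £1.48 + £3.46 + £15.16 + £0.95 + £2.12 + £0.88 + £15.92 + £15.32 = £68.08

£68.08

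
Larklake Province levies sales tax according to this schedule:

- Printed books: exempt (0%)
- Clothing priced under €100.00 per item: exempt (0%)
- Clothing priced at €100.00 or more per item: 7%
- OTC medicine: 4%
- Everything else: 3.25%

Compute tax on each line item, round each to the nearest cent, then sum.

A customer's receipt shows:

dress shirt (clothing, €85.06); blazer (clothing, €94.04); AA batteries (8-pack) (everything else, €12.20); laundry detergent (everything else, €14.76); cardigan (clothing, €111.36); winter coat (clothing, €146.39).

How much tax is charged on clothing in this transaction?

€18.05

Dress shirt €85.06: clothing, under €100.00 → 0% → €0.00
Blazer €94.04: clothing, under €100.00 → 0% → €0.00
Cardigan €111.36: clothing, €100.00 or more → 7% → €7.80
Winter coat €146.39: clothing, €100.00 or more → 7% → €10.25
Tax on clothing = €0.00 + €0.00 + €7.80 + €10.25 = €18.05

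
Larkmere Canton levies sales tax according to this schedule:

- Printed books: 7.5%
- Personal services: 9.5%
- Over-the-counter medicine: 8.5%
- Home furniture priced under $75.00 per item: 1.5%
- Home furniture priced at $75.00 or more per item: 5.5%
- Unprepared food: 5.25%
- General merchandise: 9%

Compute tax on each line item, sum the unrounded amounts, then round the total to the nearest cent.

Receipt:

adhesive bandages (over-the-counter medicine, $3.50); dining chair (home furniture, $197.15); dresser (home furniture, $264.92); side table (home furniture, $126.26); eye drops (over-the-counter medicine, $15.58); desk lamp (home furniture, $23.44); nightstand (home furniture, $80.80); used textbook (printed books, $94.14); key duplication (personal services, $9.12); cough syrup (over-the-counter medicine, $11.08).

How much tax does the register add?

Adhesive bandages $3.50: over-the-counter medicine → 8.5% → $0.2975
Dining chair $197.15: home furniture, $75.00 or more → 5.5% → $10.84325
Dresser $264.92: home furniture, $75.00 or more → 5.5% → $14.5706
Side table $126.26: home furniture, $75.00 or more → 5.5% → $6.9443
Eye drops $15.58: over-the-counter medicine → 8.5% → $1.3243
Desk lamp $23.44: home furniture, under $75.00 → 1.5% → $0.3516
Nightstand $80.80: home furniture, $75.00 or more → 5.5% → $4.444
Used textbook $94.14: printed books → 7.5% → $7.0605
Key duplication $9.12: personal services → 9.5% → $0.8664
Cough syrup $11.08: over-the-counter medicine → 8.5% → $0.9418
Unrounded tax sum = $47.64425 → $47.64

$47.64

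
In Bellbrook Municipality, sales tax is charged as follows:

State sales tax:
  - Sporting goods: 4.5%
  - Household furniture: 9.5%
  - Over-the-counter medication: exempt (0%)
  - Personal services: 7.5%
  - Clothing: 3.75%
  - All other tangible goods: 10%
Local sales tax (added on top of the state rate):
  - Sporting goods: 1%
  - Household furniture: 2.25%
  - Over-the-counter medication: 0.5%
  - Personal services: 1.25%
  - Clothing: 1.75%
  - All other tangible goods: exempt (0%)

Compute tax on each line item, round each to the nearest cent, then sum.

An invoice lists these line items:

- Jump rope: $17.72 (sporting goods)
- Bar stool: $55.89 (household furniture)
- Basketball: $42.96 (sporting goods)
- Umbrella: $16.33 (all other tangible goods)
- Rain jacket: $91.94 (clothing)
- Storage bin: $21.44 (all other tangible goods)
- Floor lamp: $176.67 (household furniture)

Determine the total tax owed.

Jump rope $17.72: sporting goods → 4.5% + 1% local = 5.5% → $0.97
Bar stool $55.89: household furniture → 9.5% + 2.25% local = 11.75% → $6.57
Basketball $42.96: sporting goods → 4.5% + 1% local = 5.5% → $2.36
Umbrella $16.33: all other tangible goods → 10% + 0% local = 10% → $1.63
Rain jacket $91.94: clothing → 3.75% + 1.75% local = 5.5% → $5.06
Storage bin $21.44: all other tangible goods → 10% + 0% local = 10% → $2.14
Floor lamp $176.67: household furniture → 9.5% + 2.25% local = 11.75% → $20.76
Total tax = $0.97 + $6.57 + $2.36 + $1.63 + $5.06 + $2.14 + $20.76 = $39.49

$39.49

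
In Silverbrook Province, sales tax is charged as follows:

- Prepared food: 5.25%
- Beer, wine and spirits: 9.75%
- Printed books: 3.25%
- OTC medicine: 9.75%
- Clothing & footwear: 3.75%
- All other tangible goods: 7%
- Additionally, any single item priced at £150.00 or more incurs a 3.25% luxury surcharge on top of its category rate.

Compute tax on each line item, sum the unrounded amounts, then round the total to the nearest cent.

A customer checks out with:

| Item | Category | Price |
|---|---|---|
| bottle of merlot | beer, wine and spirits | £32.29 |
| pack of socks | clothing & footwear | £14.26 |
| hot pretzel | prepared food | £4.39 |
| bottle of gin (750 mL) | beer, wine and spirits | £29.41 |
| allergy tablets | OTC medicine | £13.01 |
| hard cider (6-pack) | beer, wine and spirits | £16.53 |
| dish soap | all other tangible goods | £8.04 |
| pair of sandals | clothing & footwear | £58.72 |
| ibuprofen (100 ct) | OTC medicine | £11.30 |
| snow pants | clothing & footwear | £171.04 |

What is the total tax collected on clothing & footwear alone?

£14.71

Pack of socks £14.26: clothing & footwear → 3.75% → £0.53475
Pair of sandals £58.72: clothing & footwear → 3.75% → £2.202
Snow pants £171.04: clothing & footwear → 3.75% + 3.25% surcharge = 7% → £11.9728
Tax on clothing & footwear: unrounded sum = £14.70955 → £14.71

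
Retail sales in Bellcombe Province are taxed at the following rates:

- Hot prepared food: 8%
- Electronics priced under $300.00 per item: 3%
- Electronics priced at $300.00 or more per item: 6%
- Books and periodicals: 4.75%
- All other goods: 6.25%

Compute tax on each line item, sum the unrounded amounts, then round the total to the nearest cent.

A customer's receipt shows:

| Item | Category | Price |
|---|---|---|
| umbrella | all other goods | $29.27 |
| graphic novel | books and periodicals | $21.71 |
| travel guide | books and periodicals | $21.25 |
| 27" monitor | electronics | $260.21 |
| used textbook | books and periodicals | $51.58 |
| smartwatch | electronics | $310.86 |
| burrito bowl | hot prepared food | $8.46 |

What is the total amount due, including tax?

$736.79

Umbrella $29.27: all other goods → 6.25% → $1.829375
Graphic novel $21.71: books and periodicals → 4.75% → $1.031225
Travel guide $21.25: books and periodicals → 4.75% → $1.009375
27" monitor $260.21: electronics, under $300.00 → 3% → $7.8063
Used textbook $51.58: books and periodicals → 4.75% → $2.45005
Smartwatch $310.86: electronics, $300.00 or more → 6% → $18.6516
Burrito bowl $8.46: hot prepared food → 8% → $0.6768
Subtotal = $703.34; unrounded tax = $33.454725 → $33.45; total due = $736.79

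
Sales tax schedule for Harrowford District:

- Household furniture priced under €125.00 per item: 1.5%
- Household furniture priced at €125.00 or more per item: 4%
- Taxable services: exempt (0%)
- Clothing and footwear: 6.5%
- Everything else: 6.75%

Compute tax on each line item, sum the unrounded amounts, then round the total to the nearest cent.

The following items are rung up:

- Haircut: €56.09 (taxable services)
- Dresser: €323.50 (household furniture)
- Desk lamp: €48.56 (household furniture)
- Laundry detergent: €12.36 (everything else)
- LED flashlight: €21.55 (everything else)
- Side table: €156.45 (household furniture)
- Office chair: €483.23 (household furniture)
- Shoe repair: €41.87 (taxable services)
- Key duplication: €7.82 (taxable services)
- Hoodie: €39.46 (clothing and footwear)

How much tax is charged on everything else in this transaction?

Laundry detergent €12.36: everything else → 6.75% → €0.8343
LED flashlight €21.55: everything else → 6.75% → €1.454625
Tax on everything else: unrounded sum = €2.288925 → €2.29

€2.29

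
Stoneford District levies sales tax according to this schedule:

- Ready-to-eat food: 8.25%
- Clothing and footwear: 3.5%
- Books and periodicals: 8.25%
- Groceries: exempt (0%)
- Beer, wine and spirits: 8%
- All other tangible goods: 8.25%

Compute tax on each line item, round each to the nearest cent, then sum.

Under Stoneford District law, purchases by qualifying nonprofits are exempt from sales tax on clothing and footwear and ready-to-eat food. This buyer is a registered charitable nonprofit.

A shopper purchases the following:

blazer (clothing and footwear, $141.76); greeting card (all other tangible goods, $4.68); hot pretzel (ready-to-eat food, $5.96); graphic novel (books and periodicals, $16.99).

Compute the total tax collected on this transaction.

Blazer $141.76: clothing and footwear, buyer-exempt → 0% → $0.00
Greeting card $4.68: all other tangible goods → 8.25% → $0.39
Hot pretzel $5.96: ready-to-eat food, buyer-exempt → 0% → $0.00
Graphic novel $16.99: books and periodicals → 8.25% → $1.40
Total tax = $0.39 + $1.40 = $1.79

$1.79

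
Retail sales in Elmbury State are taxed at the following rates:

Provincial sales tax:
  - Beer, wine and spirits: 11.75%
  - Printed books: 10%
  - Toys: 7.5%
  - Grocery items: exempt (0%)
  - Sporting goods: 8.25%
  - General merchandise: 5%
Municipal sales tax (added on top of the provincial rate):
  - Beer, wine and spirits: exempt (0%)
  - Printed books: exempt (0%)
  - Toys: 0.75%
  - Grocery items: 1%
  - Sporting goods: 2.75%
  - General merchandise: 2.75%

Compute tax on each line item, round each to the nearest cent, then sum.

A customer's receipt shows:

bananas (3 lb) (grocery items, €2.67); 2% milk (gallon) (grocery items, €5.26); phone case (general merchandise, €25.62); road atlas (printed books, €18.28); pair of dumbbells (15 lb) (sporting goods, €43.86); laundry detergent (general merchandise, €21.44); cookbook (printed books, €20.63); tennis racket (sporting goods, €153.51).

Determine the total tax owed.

€29.33

Bananas (3 lb) €2.67: grocery items → 0% + 1% municipal = 1% → €0.03
2% milk (gallon) €5.26: grocery items → 0% + 1% municipal = 1% → €0.05
Phone case €25.62: general merchandise → 5% + 2.75% municipal = 7.75% → €1.99
Road atlas €18.28: printed books → 10% + 0% municipal = 10% → €1.83
Pair of dumbbells (15 lb) €43.86: sporting goods → 8.25% + 2.75% municipal = 11% → €4.82
Laundry detergent €21.44: general merchandise → 5% + 2.75% municipal = 7.75% → €1.66
Cookbook €20.63: printed books → 10% + 0% municipal = 10% → €2.06
Tennis racket €153.51: sporting goods → 8.25% + 2.75% municipal = 11% → €16.89
Total tax = €0.03 + €0.05 + €1.99 + €1.83 + €4.82 + €1.66 + €2.06 + €16.89 = €29.33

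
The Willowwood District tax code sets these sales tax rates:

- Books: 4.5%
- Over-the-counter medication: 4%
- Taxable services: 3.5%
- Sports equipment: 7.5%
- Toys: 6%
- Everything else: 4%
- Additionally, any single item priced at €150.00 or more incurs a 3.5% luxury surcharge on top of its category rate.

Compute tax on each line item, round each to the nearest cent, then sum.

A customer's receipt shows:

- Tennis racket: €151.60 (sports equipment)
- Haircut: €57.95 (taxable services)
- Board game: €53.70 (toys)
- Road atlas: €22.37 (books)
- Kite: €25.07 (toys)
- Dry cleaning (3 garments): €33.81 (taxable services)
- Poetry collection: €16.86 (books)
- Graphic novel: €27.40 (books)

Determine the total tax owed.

€27.61

Tennis racket €151.60: sports equipment → 7.5% + 3.5% surcharge = 11% → €16.68
Haircut €57.95: taxable services → 3.5% → €2.03
Board game €53.70: toys → 6% → €3.22
Road atlas €22.37: books → 4.5% → €1.01
Kite €25.07: toys → 6% → €1.50
Dry cleaning (3 garments) €33.81: taxable services → 3.5% → €1.18
Poetry collection €16.86: books → 4.5% → €0.76
Graphic novel €27.40: books → 4.5% → €1.23
Total tax = €16.68 + €2.03 + €3.22 + €1.01 + €1.50 + €1.18 + €0.76 + €1.23 = €27.61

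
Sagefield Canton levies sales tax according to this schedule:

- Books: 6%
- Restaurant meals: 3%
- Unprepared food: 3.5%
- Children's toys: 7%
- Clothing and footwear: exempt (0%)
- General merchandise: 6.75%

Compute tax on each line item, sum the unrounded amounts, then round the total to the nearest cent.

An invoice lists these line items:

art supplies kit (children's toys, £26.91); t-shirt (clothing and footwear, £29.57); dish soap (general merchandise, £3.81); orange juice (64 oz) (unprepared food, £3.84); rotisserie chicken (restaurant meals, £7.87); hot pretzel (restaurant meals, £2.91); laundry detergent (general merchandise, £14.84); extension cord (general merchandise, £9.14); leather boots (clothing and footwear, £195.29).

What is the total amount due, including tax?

Art supplies kit £26.91: children's toys → 7% → £1.8837
T-shirt £29.57: clothing and footwear → 0% → £0.00
Dish soap £3.81: general merchandise → 6.75% → £0.257175
Orange juice (64 oz) £3.84: unprepared food → 3.5% → £0.1344
Rotisserie chicken £7.87: restaurant meals → 3% → £0.2361
Hot pretzel £2.91: restaurant meals → 3% → £0.0873
Laundry detergent £14.84: general merchandise → 6.75% → £1.0017
Extension cord £9.14: general merchandise → 6.75% → £0.61695
Leather boots £195.29: clothing and footwear → 0% → £0.00
Subtotal = £294.18; unrounded tax = £4.217325 → £4.22; total due = £298.40

£298.40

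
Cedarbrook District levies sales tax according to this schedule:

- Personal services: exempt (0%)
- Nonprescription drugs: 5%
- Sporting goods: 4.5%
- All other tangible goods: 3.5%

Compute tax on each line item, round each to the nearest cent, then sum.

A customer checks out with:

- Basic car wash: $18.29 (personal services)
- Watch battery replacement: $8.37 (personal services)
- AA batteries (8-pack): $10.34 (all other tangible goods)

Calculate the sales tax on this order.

$0.36

Basic car wash $18.29: personal services → 0% → $0.00
Watch battery replacement $8.37: personal services → 0% → $0.00
AA batteries (8-pack) $10.34: all other tangible goods → 3.5% → $0.36
Total tax = $0.36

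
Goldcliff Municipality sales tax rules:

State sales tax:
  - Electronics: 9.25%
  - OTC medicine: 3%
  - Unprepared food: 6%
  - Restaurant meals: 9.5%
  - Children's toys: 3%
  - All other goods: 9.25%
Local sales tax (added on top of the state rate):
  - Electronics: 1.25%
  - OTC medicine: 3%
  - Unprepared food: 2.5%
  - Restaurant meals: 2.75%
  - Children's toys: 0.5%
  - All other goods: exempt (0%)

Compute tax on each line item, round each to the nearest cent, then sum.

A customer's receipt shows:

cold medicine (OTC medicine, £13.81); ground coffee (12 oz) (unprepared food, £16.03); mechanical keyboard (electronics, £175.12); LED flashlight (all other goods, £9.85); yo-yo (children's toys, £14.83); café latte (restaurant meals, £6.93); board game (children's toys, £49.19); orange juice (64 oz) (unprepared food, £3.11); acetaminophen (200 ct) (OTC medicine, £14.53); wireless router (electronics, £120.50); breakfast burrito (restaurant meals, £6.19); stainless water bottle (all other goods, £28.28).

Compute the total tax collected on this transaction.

Cold medicine £13.81: OTC medicine → 3% + 3% local = 6% → £0.83
Ground coffee (12 oz) £16.03: unprepared food → 6% + 2.5% local = 8.5% → £1.36
Mechanical keyboard £175.12: electronics → 9.25% + 1.25% local = 10.5% → £18.39
LED flashlight £9.85: all other goods → 9.25% + 0% local = 9.25% → £0.91
Yo-yo £14.83: children's toys → 3% + 0.5% local = 3.5% → £0.52
Café latte £6.93: restaurant meals → 9.5% + 2.75% local = 12.25% → £0.85
Board game £49.19: children's toys → 3% + 0.5% local = 3.5% → £1.72
Orange juice (64 oz) £3.11: unprepared food → 6% + 2.5% local = 8.5% → £0.26
Acetaminophen (200 ct) £14.53: OTC medicine → 3% + 3% local = 6% → £0.87
Wireless router £120.50: electronics → 9.25% + 1.25% local = 10.5% → £12.65
Breakfast burrito £6.19: restaurant meals → 9.5% + 2.75% local = 12.25% → £0.76
Stainless water bottle £28.28: all other goods → 9.25% + 0% local = 9.25% → £2.62
Total tax = £0.83 + £1.36 + £18.39 + £0.91 + £0.52 + £0.85 + £1.72 + £0.26 + £0.87 + £12.65 + £0.76 + £2.62 = £41.74

£41.74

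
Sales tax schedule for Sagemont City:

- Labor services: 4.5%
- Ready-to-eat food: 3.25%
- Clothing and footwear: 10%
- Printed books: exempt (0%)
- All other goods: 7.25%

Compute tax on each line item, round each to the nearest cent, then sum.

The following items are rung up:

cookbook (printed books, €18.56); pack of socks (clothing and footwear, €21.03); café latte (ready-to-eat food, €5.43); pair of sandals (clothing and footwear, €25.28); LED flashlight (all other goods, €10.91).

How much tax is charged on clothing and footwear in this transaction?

€4.63

Pack of socks €21.03: clothing and footwear → 10% → €2.10
Pair of sandals €25.28: clothing and footwear → 10% → €2.53
Tax on clothing and footwear = €2.10 + €2.53 = €4.63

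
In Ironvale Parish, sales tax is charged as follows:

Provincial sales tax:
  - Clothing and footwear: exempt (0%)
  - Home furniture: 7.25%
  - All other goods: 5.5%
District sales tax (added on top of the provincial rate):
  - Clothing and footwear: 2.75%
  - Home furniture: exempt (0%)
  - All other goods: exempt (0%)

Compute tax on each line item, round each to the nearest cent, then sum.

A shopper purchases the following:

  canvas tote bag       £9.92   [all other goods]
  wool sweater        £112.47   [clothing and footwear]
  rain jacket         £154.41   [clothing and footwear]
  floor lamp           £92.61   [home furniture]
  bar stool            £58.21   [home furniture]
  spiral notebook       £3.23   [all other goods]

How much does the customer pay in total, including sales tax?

Canvas tote bag £9.92: all other goods → 5.5% + 0% district = 5.5% → £0.55
Wool sweater £112.47: clothing and footwear → 0% + 2.75% district = 2.75% → £3.09
Rain jacket £154.41: clothing and footwear → 0% + 2.75% district = 2.75% → £4.25
Floor lamp £92.61: home furniture → 7.25% + 0% district = 7.25% → £6.71
Bar stool £58.21: home furniture → 7.25% + 0% district = 7.25% → £4.22
Spiral notebook £3.23: all other goods → 5.5% + 0% district = 5.5% → £0.18
Subtotal = £430.85; tax = £19.00; total due = £449.85

£449.85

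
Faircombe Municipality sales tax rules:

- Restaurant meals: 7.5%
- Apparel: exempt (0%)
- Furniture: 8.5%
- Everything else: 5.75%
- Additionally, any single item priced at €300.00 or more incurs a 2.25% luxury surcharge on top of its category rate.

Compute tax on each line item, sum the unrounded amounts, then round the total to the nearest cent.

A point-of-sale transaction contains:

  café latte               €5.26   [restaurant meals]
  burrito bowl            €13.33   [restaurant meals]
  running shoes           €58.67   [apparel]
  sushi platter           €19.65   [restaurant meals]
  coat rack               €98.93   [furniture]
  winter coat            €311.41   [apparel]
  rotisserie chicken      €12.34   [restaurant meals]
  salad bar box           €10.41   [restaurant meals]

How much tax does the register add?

€19.99

Café latte €5.26: restaurant meals → 7.5% → €0.3945
Burrito bowl €13.33: restaurant meals → 7.5% → €0.99975
Running shoes €58.67: apparel → 0% → €0.00
Sushi platter €19.65: restaurant meals → 7.5% → €1.47375
Coat rack €98.93: furniture → 8.5% → €8.40905
Winter coat €311.41: apparel → 0% + 2.25% surcharge = 2.25% → €7.006725
Rotisserie chicken €12.34: restaurant meals → 7.5% → €0.9255
Salad bar box €10.41: restaurant meals → 7.5% → €0.78075
Unrounded tax sum = €19.990025 → €19.99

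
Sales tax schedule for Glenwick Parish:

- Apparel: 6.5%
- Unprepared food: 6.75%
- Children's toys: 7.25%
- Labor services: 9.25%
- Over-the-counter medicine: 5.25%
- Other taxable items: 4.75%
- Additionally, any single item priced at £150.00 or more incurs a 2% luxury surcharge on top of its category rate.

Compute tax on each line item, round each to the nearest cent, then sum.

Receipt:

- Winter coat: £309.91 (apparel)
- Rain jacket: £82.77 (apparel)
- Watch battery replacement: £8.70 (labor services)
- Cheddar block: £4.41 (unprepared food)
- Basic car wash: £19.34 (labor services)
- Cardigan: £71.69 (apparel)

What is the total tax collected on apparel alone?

Winter coat £309.91: apparel → 6.5% + 2% surcharge = 8.5% → £26.34
Rain jacket £82.77: apparel → 6.5% → £5.38
Cardigan £71.69: apparel → 6.5% → £4.66
Tax on apparel = £26.34 + £5.38 + £4.66 = £36.38

£36.38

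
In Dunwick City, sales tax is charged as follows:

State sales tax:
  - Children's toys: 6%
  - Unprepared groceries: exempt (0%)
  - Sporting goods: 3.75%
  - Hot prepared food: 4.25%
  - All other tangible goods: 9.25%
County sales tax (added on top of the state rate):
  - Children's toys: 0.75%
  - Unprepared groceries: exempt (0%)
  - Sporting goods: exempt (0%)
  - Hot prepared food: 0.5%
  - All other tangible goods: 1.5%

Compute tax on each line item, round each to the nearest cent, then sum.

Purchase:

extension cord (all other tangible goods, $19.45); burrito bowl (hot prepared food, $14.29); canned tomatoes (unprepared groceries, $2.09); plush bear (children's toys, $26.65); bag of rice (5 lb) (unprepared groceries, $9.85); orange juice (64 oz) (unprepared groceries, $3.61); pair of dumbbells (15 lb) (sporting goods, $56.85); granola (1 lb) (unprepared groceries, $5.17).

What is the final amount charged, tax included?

$144.66

Extension cord $19.45: all other tangible goods → 9.25% + 1.5% county = 10.75% → $2.09
Burrito bowl $14.29: hot prepared food → 4.25% + 0.5% county = 4.75% → $0.68
Canned tomatoes $2.09: unprepared groceries → 0% + 0% county = 0% → $0.00
Plush bear $26.65: children's toys → 6% + 0.75% county = 6.75% → $1.80
Bag of rice (5 lb) $9.85: unprepared groceries → 0% + 0% county = 0% → $0.00
Orange juice (64 oz) $3.61: unprepared groceries → 0% + 0% county = 0% → $0.00
Pair of dumbbells (15 lb) $56.85: sporting goods → 3.75% + 0% county = 3.75% → $2.13
Granola (1 lb) $5.17: unprepared groceries → 0% + 0% county = 0% → $0.00
Subtotal = $137.96; tax = $6.70; total due = $144.66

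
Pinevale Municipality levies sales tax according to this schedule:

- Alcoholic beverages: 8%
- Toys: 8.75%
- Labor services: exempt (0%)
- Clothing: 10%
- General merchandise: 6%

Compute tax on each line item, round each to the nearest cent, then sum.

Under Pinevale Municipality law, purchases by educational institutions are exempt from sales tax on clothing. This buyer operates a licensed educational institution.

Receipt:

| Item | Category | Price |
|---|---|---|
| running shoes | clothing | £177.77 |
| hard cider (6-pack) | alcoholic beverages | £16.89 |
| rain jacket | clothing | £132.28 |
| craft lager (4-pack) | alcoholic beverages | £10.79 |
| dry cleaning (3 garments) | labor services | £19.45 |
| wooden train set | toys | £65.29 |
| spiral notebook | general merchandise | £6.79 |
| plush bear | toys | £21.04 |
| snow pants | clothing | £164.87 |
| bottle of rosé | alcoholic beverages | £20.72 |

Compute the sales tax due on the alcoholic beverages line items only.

Hard cider (6-pack) £16.89: alcoholic beverages → 8% → £1.35
Craft lager (4-pack) £10.79: alcoholic beverages → 8% → £0.86
Bottle of rosé £20.72: alcoholic beverages → 8% → £1.66
Tax on alcoholic beverages = £1.35 + £0.86 + £1.66 = £3.87

£3.87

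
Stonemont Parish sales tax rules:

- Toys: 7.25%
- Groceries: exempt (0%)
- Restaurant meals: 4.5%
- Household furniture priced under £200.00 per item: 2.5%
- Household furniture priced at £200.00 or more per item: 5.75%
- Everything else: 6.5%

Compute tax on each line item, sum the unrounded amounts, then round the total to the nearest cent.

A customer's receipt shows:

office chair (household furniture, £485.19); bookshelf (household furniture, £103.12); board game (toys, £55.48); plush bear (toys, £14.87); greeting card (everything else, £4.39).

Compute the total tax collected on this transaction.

£35.86

Office chair £485.19: household furniture, £200.00 or more → 5.75% → £27.898425
Bookshelf £103.12: household furniture, under £200.00 → 2.5% → £2.578
Board game £55.48: toys → 7.25% → £4.0223
Plush bear £14.87: toys → 7.25% → £1.078075
Greeting card £4.39: everything else → 6.5% → £0.28535
Unrounded tax sum = £35.86215 → £35.86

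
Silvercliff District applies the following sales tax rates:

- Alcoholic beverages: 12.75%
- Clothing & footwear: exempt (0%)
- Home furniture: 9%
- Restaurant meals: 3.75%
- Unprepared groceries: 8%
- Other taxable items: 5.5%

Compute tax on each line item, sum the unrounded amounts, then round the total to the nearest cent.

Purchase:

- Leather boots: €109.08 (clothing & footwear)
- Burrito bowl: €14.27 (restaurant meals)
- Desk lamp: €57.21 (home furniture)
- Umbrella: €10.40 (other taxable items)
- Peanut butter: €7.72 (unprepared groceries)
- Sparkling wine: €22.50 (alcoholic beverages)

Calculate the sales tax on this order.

Leather boots €109.08: clothing & footwear → 0% → €0.00
Burrito bowl €14.27: restaurant meals → 3.75% → €0.535125
Desk lamp €57.21: home furniture → 9% → €5.1489
Umbrella €10.40: other taxable items → 5.5% → €0.572
Peanut butter €7.72: unprepared groceries → 8% → €0.6176
Sparkling wine €22.50: alcoholic beverages → 12.75% → €2.86875
Unrounded tax sum = €9.742375 → €9.74

€9.74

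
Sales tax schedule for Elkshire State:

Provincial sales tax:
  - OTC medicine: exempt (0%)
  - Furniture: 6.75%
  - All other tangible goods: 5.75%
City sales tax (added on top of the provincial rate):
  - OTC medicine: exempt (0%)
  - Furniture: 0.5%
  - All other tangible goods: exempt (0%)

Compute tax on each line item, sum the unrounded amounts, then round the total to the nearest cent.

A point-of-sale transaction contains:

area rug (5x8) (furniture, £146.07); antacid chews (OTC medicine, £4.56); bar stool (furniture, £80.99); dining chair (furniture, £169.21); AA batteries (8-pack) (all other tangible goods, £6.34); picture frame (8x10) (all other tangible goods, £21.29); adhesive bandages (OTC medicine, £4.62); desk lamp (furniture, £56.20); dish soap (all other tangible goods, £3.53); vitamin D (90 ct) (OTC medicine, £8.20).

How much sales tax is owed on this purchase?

£34.60

Area rug (5x8) £146.07: furniture → 6.75% + 0.5% city = 7.25% → £10.590075
Antacid chews £4.56: OTC medicine → 0% + 0% city = 0% → £0.00
Bar stool £80.99: furniture → 6.75% + 0.5% city = 7.25% → £5.871775
Dining chair £169.21: furniture → 6.75% + 0.5% city = 7.25% → £12.267725
AA batteries (8-pack) £6.34: all other tangible goods → 5.75% + 0% city = 5.75% → £0.36455
Picture frame (8x10) £21.29: all other tangible goods → 5.75% + 0% city = 5.75% → £1.224175
Adhesive bandages £4.62: OTC medicine → 0% + 0% city = 0% → £0.00
Desk lamp £56.20: furniture → 6.75% + 0.5% city = 7.25% → £4.0745
Dish soap £3.53: all other tangible goods → 5.75% + 0% city = 5.75% → £0.202975
Vitamin D (90 ct) £8.20: OTC medicine → 0% + 0% city = 0% → £0.00
Unrounded tax sum = £34.595775 → £34.60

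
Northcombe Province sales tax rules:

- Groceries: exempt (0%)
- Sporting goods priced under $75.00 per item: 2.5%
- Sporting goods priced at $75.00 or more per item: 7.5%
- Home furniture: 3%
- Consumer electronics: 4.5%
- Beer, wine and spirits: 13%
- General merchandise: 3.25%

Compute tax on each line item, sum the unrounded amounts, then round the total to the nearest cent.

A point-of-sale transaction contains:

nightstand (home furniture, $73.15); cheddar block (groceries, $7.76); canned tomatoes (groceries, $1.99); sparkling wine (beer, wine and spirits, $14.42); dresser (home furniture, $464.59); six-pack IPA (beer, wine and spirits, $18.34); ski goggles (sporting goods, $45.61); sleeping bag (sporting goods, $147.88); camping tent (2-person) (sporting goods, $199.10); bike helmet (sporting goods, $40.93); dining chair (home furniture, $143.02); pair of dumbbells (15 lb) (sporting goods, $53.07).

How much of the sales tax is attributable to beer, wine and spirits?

Sparkling wine $14.42: beer, wine and spirits → 13% → $1.8746
Six-pack IPA $18.34: beer, wine and spirits → 13% → $2.3842
Tax on beer, wine and spirits: unrounded sum = $4.2588 → $4.26

$4.26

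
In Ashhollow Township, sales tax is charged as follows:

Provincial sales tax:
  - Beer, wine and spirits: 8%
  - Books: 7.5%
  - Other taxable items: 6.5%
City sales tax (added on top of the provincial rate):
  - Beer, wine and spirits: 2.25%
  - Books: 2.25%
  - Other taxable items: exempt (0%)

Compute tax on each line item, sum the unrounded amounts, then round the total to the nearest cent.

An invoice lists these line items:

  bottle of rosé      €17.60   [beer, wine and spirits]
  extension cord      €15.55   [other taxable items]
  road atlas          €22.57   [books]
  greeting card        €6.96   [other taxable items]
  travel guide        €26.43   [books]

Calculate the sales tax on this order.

€8.04

Bottle of rosé €17.60: beer, wine and spirits → 8% + 2.25% city = 10.25% → €1.804
Extension cord €15.55: other taxable items → 6.5% + 0% city = 6.5% → €1.01075
Road atlas €22.57: books → 7.5% + 2.25% city = 9.75% → €2.200575
Greeting card €6.96: other taxable items → 6.5% + 0% city = 6.5% → €0.4524
Travel guide €26.43: books → 7.5% + 2.25% city = 9.75% → €2.576925
Unrounded tax sum = €8.04465 → €8.04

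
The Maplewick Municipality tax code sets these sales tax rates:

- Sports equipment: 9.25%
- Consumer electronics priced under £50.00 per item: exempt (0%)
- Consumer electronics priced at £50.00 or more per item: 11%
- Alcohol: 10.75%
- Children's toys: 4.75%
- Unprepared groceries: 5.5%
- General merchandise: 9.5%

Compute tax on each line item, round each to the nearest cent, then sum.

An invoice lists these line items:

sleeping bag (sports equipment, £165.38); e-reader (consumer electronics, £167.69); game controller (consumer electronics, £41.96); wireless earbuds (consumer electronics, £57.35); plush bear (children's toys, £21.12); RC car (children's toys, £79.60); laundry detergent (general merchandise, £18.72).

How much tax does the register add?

Sleeping bag £165.38: sports equipment → 9.25% → £15.30
E-reader £167.69: consumer electronics, £50.00 or more → 11% → £18.45
Game controller £41.96: consumer electronics, under £50.00 → 0% → £0.00
Wireless earbuds £57.35: consumer electronics, £50.00 or more → 11% → £6.31
Plush bear £21.12: children's toys → 4.75% → £1.00
RC car £79.60: children's toys → 4.75% → £3.78
Laundry detergent £18.72: general merchandise → 9.5% → £1.78
Total tax = £15.30 + £18.45 + £6.31 + £1.00 + £3.78 + £1.78 = £46.62

£46.62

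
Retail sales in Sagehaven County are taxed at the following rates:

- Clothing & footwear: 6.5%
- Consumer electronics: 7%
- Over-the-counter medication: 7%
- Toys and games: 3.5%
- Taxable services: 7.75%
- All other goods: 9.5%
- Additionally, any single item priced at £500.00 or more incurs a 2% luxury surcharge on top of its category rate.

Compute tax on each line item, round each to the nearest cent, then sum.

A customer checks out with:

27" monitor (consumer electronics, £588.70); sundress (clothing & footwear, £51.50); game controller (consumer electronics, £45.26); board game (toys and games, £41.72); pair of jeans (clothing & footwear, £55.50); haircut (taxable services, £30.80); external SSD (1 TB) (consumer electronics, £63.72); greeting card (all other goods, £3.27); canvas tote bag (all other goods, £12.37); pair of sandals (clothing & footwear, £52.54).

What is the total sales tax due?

27" monitor £588.70: consumer electronics → 7% + 2% surcharge = 9% → £52.98
Sundress £51.50: clothing & footwear → 6.5% → £3.35
Game controller £45.26: consumer electronics → 7% → £3.17
Board game £41.72: toys and games → 3.5% → £1.46
Pair of jeans £55.50: clothing & footwear → 6.5% → £3.61
Haircut £30.80: taxable services → 7.75% → £2.39
External SSD (1 TB) £63.72: consumer electronics → 7% → £4.46
Greeting card £3.27: all other goods → 9.5% → £0.31
Canvas tote bag £12.37: all other goods → 9.5% → £1.18
Pair of sandals £52.54: clothing & footwear → 6.5% → £3.42
Total tax = £52.98 + £3.35 + £3.17 + £1.46 + £3.61 + £2.39 + £4.46 + £0.31 + £1.18 + £3.42 = £76.33

£76.33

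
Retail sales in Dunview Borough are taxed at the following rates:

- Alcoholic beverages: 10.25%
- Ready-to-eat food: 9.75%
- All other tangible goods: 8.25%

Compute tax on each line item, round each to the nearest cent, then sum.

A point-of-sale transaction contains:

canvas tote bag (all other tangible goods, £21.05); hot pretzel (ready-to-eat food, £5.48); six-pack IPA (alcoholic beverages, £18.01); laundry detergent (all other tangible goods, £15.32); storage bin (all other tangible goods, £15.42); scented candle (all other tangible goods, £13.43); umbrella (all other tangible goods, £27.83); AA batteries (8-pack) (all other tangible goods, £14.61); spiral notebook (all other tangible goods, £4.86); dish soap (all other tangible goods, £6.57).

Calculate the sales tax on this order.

£12.21

Canvas tote bag £21.05: all other tangible goods → 8.25% → £1.74
Hot pretzel £5.48: ready-to-eat food → 9.75% → £0.53
Six-pack IPA £18.01: alcoholic beverages → 10.25% → £1.85
Laundry detergent £15.32: all other tangible goods → 8.25% → £1.26
Storage bin £15.42: all other tangible goods → 8.25% → £1.27
Scented candle £13.43: all other tangible goods → 8.25% → £1.11
Umbrella £27.83: all other tangible goods → 8.25% → £2.30
AA batteries (8-pack) £14.61: all other tangible goods → 8.25% → £1.21
Spiral notebook £4.86: all other tangible goods → 8.25% → £0.40
Dish soap £6.57: all other tangible goods → 8.25% → £0.54
Total tax = £1.74 + £0.53 + £1.85 + £1.26 + £1.27 + £1.11 + £2.30 + £1.21 + £0.40 + £0.54 = £12.21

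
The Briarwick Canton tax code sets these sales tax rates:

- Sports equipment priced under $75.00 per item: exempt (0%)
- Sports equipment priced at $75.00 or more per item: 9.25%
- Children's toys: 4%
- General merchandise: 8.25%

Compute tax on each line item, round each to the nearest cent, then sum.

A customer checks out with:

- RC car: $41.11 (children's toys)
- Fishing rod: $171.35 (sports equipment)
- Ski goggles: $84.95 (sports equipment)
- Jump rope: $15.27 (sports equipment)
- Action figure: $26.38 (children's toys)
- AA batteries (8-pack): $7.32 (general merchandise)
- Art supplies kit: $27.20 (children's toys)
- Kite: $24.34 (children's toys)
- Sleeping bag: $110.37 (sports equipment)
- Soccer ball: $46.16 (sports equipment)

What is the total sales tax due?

RC car $41.11: children's toys → 4% → $1.64
Fishing rod $171.35: sports equipment, $75.00 or more → 9.25% → $15.85
Ski goggles $84.95: sports equipment, $75.00 or more → 9.25% → $7.86
Jump rope $15.27: sports equipment, under $75.00 → 0% → $0.00
Action figure $26.38: children's toys → 4% → $1.06
AA batteries (8-pack) $7.32: general merchandise → 8.25% → $0.60
Art supplies kit $27.20: children's toys → 4% → $1.09
Kite $24.34: children's toys → 4% → $0.97
Sleeping bag $110.37: sports equipment, $75.00 or more → 9.25% → $10.21
Soccer ball $46.16: sports equipment, under $75.00 → 0% → $0.00
Total tax = $1.64 + $15.85 + $7.86 + $1.06 + $0.60 + $1.09 + $0.97 + $10.21 = $39.28

$39.28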